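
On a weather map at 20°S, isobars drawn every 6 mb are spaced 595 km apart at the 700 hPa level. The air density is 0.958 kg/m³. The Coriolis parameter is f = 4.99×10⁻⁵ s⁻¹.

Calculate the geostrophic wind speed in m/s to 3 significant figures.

21.1 m/s

Pressure gradient: |∂P/∂n| = 600 Pa / 595000 m = 1.01×10⁻³ Pa/m
Geostrophic balance (pressure-gradient force = Coriolis force):
V_g = (1/(fρ)) |∂P/∂n| = 1.01×10⁻³ / (4.99×10⁻⁵ × 0.958) = 21.1 m/s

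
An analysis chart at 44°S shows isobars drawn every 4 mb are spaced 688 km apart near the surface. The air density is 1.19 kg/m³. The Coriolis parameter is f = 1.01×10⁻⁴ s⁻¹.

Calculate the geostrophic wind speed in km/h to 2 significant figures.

Pressure gradient: |∂P/∂n| = 400 Pa / 688000 m = 5.81×10⁻⁴ Pa/m
Geostrophic balance (pressure-gradient force = Coriolis force):
V_g = (1/(fρ)) |∂P/∂n| = 5.81×10⁻⁴ / (1.01×10⁻⁴ × 1.19) = 4.84 m/s
Converting: 4.84 m/s × 3.6 = 17 km/h

17 km/h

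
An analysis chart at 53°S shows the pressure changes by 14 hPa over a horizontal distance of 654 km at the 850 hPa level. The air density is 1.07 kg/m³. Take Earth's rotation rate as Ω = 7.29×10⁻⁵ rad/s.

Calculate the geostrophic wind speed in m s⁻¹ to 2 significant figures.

Coriolis parameter at 53°S:
f = 2Ω sin φ = 2 × 7.29×10⁻⁵ × sin 53° = 1.16×10⁻⁴ s⁻¹
Pressure gradient: |∂P/∂n| = 1400 Pa / 654000 m = 2.14×10⁻³ Pa/m
Geostrophic balance (pressure-gradient force = Coriolis force):
V_g = (1/(fρ)) |∂P/∂n| = 2.14×10⁻³ / (1.16×10⁻⁴ × 1.07) = 17.2 m/s

17 m s⁻¹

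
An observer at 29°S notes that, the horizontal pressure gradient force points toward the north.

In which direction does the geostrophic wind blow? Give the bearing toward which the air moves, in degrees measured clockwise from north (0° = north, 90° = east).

270°

The pressure-gradient force points toward the north (bearing 000°).
Geostrophic balance: in the Southern Hemisphere the Coriolis force deflects motion to the left, so the geostrophic wind blows 90° to the left of the pressure-gradient force (low pressure on the right).
Rotating 000° by 90° counterclockwise gives 270° — the wind blows toward the west.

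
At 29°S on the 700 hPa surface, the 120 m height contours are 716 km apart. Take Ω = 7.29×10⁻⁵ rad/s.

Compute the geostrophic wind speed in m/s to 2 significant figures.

Coriolis parameter at 29°S:
f = 2Ω sin φ = 2 × 7.29×10⁻⁵ × sin 29° = 7.07×10⁻⁵ s⁻¹
Height gradient: |∂Z/∂n| = 120 m / 716000 m = 1.68×10⁻⁴
On a pressure surface, geostrophic balance gives V_g = (g/f)|∂Z/∂n|:
V_g = 9.81 × 1.68×10⁻⁴ / 7.07×10⁻⁵ = 23.3 m/s

23 m/s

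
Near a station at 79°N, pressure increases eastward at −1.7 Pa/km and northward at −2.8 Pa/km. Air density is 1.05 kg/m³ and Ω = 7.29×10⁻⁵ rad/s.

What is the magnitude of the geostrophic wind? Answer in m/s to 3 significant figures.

Coriolis parameter at 79°N:
f = 2Ω sin φ = 2 × 7.29×10⁻⁵ × sin 79° = 1.43×10⁻⁴ s⁻¹
Component geostrophic relations (x east, y north):
u_g = −(1/(fρ)) ∂P/∂y,  v_g = (1/(fρ)) ∂P/∂x
u_g = −(−2.8×10⁻³)/(1.43×10⁻⁴ × 1.05) = 18.6 m/s;  v_g = (−1.7×10⁻³)/(1.43×10⁻⁴ × 1.05) = −11.3 m/s
|V_g| = √(u_g² + v_g²) = 21.8 m/s

21.8 m/s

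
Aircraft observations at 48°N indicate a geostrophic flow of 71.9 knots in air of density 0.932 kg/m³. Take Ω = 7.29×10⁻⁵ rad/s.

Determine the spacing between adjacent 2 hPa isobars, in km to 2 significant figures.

54 km

Coriolis parameter at 48°N:
f = 2Ω sin φ = 2 × 7.29×10⁻⁵ × sin 48° = 1.08×10⁻⁴ s⁻¹
Wind speed in SI: 71.9 knots = 37.0 m/s
Geostrophic balance rearranged: |∂P/∂n| = f ρ V_g
|∂P/∂n| = 1.08×10⁻⁴ × 0.932 × 37.0 = 3.74×10⁻³ Pa/m
Isobar spacing: Δn = ΔP/|∂P/∂n| = 200 Pa / 3.74×10⁻³ Pa/m = 53545 m ≈ 54 km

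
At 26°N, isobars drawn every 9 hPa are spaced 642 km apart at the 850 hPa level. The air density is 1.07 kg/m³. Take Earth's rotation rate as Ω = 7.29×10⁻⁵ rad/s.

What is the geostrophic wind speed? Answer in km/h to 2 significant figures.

74 km/h

Coriolis parameter at 26°N:
f = 2Ω sin φ = 2 × 7.29×10⁻⁵ × sin 26° = 6.39×10⁻⁵ s⁻¹
Pressure gradient: |∂P/∂n| = 900 Pa / 642000 m = 1.40×10⁻³ Pa/m
Geostrophic balance (pressure-gradient force = Coriolis force):
V_g = (1/(fρ)) |∂P/∂n| = 1.40×10⁻³ / (6.39×10⁻⁵ × 1.07) = 20.5 m/s
Converting: 20.5 m/s × 3.6 = 74 km/h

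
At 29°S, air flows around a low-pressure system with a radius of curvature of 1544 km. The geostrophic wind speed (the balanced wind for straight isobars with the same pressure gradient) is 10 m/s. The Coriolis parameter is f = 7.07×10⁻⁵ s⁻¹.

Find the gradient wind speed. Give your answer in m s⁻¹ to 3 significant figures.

Around a low, centrifugal force acts outward with Coriolis, so pressure-gradient force balances both:
(1/ρ)|∂P/∂n| = fV + V²/R  →  V² + fR·V − fR·V_g = 0
With fR = 7.07×10⁻⁵ × 1544×10³ m = 109 m/s:
V = [−fR + √((fR)² + 4 fR V_g)]/2 = [−109 + √(109² + 4×109×10)]/2 = 9.22 m/s
Subgeostrophic (V < V_g = 10 m/s), as expected around a low.

9.22 m s⁻¹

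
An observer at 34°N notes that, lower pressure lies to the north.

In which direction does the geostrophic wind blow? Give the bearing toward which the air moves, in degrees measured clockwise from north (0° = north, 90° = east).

090°

The pressure-gradient force points toward the north (bearing 000°).
Geostrophic balance: in the Northern Hemisphere the Coriolis force deflects motion to the right, so the geostrophic wind blows 90° to the right of the pressure-gradient force (low pressure on the left).
Rotating 000° by 90° clockwise gives 090° — the wind blows toward the east.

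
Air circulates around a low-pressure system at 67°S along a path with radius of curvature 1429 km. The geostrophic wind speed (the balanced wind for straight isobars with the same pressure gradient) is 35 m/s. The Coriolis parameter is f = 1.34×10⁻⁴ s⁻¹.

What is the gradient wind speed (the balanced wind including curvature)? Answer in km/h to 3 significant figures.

Around a low, centrifugal force acts outward with Coriolis, so pressure-gradient force balances both:
(1/ρ)|∂P/∂n| = fV + V²/R  →  V² + fR·V − fR·V_g = 0
With fR = 1.34×10⁻⁴ × 1429×10³ m = 191 m/s:
V = [−fR + √((fR)² + 4 fR V_g)]/2 = [−191 + √(191² + 4×191×35)]/2 = 30.2 m/s
Subgeostrophic (V < V_g = 35 m/s), as expected around a low.
Converting: 30.2 m/s × 3.6 = 109 km/h

109 km/h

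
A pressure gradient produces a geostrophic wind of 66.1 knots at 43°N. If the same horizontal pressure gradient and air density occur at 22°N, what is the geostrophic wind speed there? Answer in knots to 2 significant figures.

120 knots

With the same pressure gradient and density, V_g ∝ 1/f ∝ 1/sin φ.
V₂ = V₁ · sin φ₁ / sin φ₂ = 66.1 × sin 43° / sin 22°
V₂ = 66.1 × 0.6820/0.3746 = 120 knots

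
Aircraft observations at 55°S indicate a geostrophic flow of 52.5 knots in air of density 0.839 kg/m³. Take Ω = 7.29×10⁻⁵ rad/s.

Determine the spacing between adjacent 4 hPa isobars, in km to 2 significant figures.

Coriolis parameter at 55°S:
f = 2Ω sin φ = 2 × 7.29×10⁻⁵ × sin 55° = 1.19×10⁻⁴ s⁻¹
Wind speed in SI: 52.5 knots = 27.0 m/s
Geostrophic balance rearranged: |∂P/∂n| = f ρ V_g
|∂P/∂n| = 1.19×10⁻⁴ × 0.839 × 27.0 = 2.71×10⁻³ Pa/m
Isobar spacing: Δn = ΔP/|∂P/∂n| = 400 Pa / 2.71×10⁻³ Pa/m = 147801 m ≈ 150 km

150 km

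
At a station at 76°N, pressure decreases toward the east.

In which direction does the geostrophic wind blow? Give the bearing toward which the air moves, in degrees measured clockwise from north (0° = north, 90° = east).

180°

The pressure-gradient force points toward the east (bearing 090°).
Geostrophic balance: in the Northern Hemisphere the Coriolis force deflects motion to the right, so the geostrophic wind blows 90° to the right of the pressure-gradient force (low pressure on the left).
Rotating 090° by 90° clockwise gives 180° — the wind blows toward the south.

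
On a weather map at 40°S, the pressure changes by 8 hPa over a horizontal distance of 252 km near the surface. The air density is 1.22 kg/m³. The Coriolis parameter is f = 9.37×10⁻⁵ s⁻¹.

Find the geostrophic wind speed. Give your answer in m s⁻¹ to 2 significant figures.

Pressure gradient: |∂P/∂n| = 800 Pa / 252000 m = 3.17×10⁻³ Pa/m
Geostrophic balance (pressure-gradient force = Coriolis force):
V_g = (1/(fρ)) |∂P/∂n| = 3.17×10⁻³ / (9.37×10⁻⁵ × 1.22) = 27.8 m/s

28 m s⁻¹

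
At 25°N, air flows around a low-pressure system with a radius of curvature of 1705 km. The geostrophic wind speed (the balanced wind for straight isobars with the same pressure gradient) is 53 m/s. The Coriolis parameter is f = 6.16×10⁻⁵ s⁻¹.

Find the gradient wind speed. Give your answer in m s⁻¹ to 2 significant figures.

Around a low, centrifugal force acts outward with Coriolis, so pressure-gradient force balances both:
(1/ρ)|∂P/∂n| = fV + V²/R  →  V² + fR·V − fR·V_g = 0
With fR = 6.16×10⁻⁵ × 1705×10³ m = 105 m/s:
V = [−fR + √((fR)² + 4 fR V_g)]/2 = [−105 + √(105² + 4×105×53)]/2 = 38.7 m/s
Subgeostrophic (V < V_g = 53 m/s), as expected around a low.

39 m s⁻¹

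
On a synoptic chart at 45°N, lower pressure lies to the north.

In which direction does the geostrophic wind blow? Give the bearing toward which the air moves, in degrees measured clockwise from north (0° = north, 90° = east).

The pressure-gradient force points toward the north (bearing 000°).
Geostrophic balance: in the Northern Hemisphere the Coriolis force deflects motion to the right, so the geostrophic wind blows 90° to the right of the pressure-gradient force (low pressure on the left).
Rotating 000° by 90° clockwise gives 090° — the wind blows toward the east.

090°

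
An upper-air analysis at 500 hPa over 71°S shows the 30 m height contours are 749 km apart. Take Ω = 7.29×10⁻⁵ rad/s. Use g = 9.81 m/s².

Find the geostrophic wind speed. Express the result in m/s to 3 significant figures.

2.85 m/s

Coriolis parameter at 71°S:
f = 2Ω sin φ = 2 × 7.29×10⁻⁵ × sin 71° = 1.38×10⁻⁴ s⁻¹
Height gradient: |∂Z/∂n| = 30 m / 749000 m = 4.01×10⁻⁵
On a pressure surface, geostrophic balance gives V_g = (g/f)|∂Z/∂n|:
V_g = 9.81 × 4.01×10⁻⁵ / 1.38×10⁻⁴ = 2.85 m/s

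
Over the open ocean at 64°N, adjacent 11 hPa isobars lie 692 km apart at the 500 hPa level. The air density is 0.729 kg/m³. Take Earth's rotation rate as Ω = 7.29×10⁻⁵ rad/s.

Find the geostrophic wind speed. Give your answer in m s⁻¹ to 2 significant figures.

Coriolis parameter at 64°N:
f = 2Ω sin φ = 2 × 7.29×10⁻⁵ × sin 64° = 1.31×10⁻⁴ s⁻¹
Pressure gradient: |∂P/∂n| = 1100 Pa / 692000 m = 1.59×10⁻³ Pa/m
Geostrophic balance (pressure-gradient force = Coriolis force):
V_g = (1/(fρ)) |∂P/∂n| = 1.59×10⁻³ / (1.31×10⁻⁴ × 0.729) = 16.6 m/s

17 m s⁻¹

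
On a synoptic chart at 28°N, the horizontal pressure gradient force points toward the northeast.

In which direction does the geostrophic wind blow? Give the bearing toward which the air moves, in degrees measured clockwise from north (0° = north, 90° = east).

The pressure-gradient force points toward the northeast (bearing 045°).
Geostrophic balance: in the Northern Hemisphere the Coriolis force deflects motion to the right, so the geostrophic wind blows 90° to the right of the pressure-gradient force (low pressure on the left).
Rotating 045° by 90° clockwise gives 135° — the wind blows toward the southeast.

135°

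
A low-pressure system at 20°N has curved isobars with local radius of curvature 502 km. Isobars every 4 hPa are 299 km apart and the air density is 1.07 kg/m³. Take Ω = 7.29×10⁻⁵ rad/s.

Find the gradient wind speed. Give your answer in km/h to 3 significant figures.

55.8 km/h

Coriolis parameter at 20°N:
f = 2Ω sin φ = 2 × 7.29×10⁻⁵ × sin 20° = 4.99×10⁻⁵ s⁻¹
Pressure gradient: |∂P/∂n| = 400 Pa / 299000 m = 1.34×10⁻³ Pa/m
Geostrophic speed: V_g = |∂P/∂n|/(fρ) = 1.34×10⁻³/(4.99×10⁻⁵ × 1.07) = 25.1 m/s
Around a low, centrifugal force acts outward with Coriolis, so pressure-gradient force balances both:
(1/ρ)|∂P/∂n| = fV + V²/R  →  V² + fR·V − fR·V_g = 0
With fR = 4.99×10⁻⁵ × 502×10³ m = 25.0 m/s:
V = [−fR + √((fR)² + 4 fR V_g)]/2 = [−25.0 + √(25.0² + 4×25.0×25.1)]/2 = 15.5 m/s
Subgeostrophic (V < V_g = 25.1 m/s), as expected around a low.
Converting: 15.5 m/s × 3.6 = 55.8 km/h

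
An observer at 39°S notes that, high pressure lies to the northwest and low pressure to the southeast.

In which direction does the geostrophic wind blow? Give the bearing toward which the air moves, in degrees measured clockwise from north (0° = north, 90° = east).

The pressure-gradient force points toward the southeast (bearing 135°).
Geostrophic balance: in the Southern Hemisphere the Coriolis force deflects motion to the left, so the geostrophic wind blows 90° to the left of the pressure-gradient force (low pressure on the right).
Rotating 135° by 90° counterclockwise gives 045° — the wind blows toward the northeast.

045°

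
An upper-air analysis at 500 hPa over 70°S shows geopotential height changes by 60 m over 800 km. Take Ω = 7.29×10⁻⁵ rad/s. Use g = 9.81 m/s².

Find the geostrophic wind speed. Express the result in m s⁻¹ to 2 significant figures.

5.4 m s⁻¹

Coriolis parameter at 70°S:
f = 2Ω sin φ = 2 × 7.29×10⁻⁵ × sin 70° = 1.37×10⁻⁴ s⁻¹
Height gradient: |∂Z/∂n| = 60 m / 800000 m = 7.50×10⁻⁵
On a pressure surface, geostrophic balance gives V_g = (g/f)|∂Z/∂n|:
V_g = 9.81 × 7.50×10⁻⁵ / 1.37×10⁻⁴ = 5.37 m/s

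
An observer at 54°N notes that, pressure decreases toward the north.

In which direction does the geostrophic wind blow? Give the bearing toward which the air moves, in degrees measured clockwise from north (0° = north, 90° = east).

The pressure-gradient force points toward the north (bearing 000°).
Geostrophic balance: in the Northern Hemisphere the Coriolis force deflects motion to the right, so the geostrophic wind blows 90° to the right of the pressure-gradient force (low pressure on the left).
Rotating 000° by 90° clockwise gives 090° — the wind blows toward the east.

090°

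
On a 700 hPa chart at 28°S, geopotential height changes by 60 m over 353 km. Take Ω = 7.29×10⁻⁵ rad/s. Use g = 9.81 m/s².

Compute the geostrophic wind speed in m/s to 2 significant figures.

24 m/s

Coriolis parameter at 28°S:
f = 2Ω sin φ = 2 × 7.29×10⁻⁵ × sin 28° = 6.84×10⁻⁵ s⁻¹
Height gradient: |∂Z/∂n| = 60 m / 353000 m = 1.70×10⁻⁴
On a pressure surface, geostrophic balance gives V_g = (g/f)|∂Z/∂n|:
V_g = 9.81 × 1.70×10⁻⁴ / 6.84×10⁻⁵ = 24.4 m/s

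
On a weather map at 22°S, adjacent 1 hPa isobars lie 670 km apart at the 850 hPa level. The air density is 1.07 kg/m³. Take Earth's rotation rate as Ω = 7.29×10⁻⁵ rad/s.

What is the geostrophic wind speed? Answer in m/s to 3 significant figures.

2.55 m/s

Coriolis parameter at 22°S:
f = 2Ω sin φ = 2 × 7.29×10⁻⁵ × sin 22° = 5.46×10⁻⁵ s⁻¹
Pressure gradient: |∂P/∂n| = 100 Pa / 670000 m = 1.49×10⁻⁴ Pa/m
Geostrophic balance (pressure-gradient force = Coriolis force):
V_g = (1/(fρ)) |∂P/∂n| = 1.49×10⁻⁴ / (5.46×10⁻⁵ × 1.07) = 2.55 m/s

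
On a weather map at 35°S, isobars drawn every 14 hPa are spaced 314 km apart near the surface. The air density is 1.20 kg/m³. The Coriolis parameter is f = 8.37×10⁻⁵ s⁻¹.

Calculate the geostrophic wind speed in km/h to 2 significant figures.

Pressure gradient: |∂P/∂n| = 1400 Pa / 314000 m = 4.46×10⁻³ Pa/m
Geostrophic balance (pressure-gradient force = Coriolis force):
V_g = (1/(fρ)) |∂P/∂n| = 4.46×10⁻³ / (8.37×10⁻⁵ × 1.20) = 44.4 m/s
Converting: 44.4 m/s × 3.6 = 160 km/h

160 km/h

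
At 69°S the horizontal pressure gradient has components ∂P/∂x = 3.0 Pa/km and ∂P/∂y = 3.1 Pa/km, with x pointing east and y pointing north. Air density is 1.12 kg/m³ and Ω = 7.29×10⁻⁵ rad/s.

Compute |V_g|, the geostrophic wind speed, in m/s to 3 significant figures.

Coriolis parameter at 69°S:
f = 2Ω sin φ = 2 × 7.29×10⁻⁵ × sin 69° = 1.36×10⁻⁴ s⁻¹
In the Southern Hemisphere f is negative: f = −1.36×10⁻⁴ s⁻¹.
Component geostrophic relations (x east, y north):
u_g = −(1/(fρ)) ∂P/∂y,  v_g = (1/(fρ)) ∂P/∂x
u_g = −(3.1×10⁻³)/(−1.36×10⁻⁴ × 1.12) = 20.3 m/s;  v_g = (3.0×10⁻³)/(−1.36×10⁻⁴ × 1.12) = −19.7 m/s
|V_g| = √(u_g² + v_g²) = 28.3 m/s

28.3 m/s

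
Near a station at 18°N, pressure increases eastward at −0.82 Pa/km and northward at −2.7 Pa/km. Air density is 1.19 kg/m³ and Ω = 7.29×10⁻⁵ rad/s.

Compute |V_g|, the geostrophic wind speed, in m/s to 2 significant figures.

53 m/s

Coriolis parameter at 18°N:
f = 2Ω sin φ = 2 × 7.29×10⁻⁵ × sin 18° = 4.51×10⁻⁵ s⁻¹
Component geostrophic relations (x east, y north):
u_g = −(1/(fρ)) ∂P/∂y,  v_g = (1/(fρ)) ∂P/∂x
u_g = −(−2.7×10⁻³)/(4.51×10⁻⁵ × 1.19) = 50.4 m/s;  v_g = (−0.82×10⁻³)/(4.51×10⁻⁵ × 1.19) = −15.3 m/s
|V_g| = √(u_g² + v_g²) = 52.6 m/s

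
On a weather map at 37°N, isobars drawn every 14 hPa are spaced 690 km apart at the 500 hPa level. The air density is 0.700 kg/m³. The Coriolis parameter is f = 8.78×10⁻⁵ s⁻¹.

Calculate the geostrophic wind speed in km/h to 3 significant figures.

119 km/h

Pressure gradient: |∂P/∂n| = 1400 Pa / 690000 m = 2.03×10⁻³ Pa/m
Geostrophic balance (pressure-gradient force = Coriolis force):
V_g = (1/(fρ)) |∂P/∂n| = 2.03×10⁻³ / (8.78×10⁻⁵ × 0.700) = 33.0 m/s
Converting: 33.0 m/s × 3.6 = 119 km/h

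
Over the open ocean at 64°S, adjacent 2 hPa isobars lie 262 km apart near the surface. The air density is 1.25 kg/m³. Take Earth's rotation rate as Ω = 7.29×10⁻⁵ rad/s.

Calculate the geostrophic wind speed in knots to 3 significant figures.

9.06 knots

Coriolis parameter at 64°S:
f = 2Ω sin φ = 2 × 7.29×10⁻⁵ × sin 64° = 1.31×10⁻⁴ s⁻¹
Pressure gradient: |∂P/∂n| = 200 Pa / 262000 m = 7.63×10⁻⁴ Pa/m
Geostrophic balance (pressure-gradient force = Coriolis force):
V_g = (1/(fρ)) |∂P/∂n| = 7.63×10⁻⁴ / (1.31×10⁻⁴ × 1.25) = 4.66 m/s
Converting: 4.66 m/s × 1.944 = 9.06 knots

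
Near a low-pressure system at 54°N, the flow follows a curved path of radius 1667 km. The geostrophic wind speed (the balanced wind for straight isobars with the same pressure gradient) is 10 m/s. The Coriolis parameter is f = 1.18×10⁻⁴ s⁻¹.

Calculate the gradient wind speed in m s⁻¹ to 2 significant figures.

9.5 m s⁻¹

Around a low, centrifugal force acts outward with Coriolis, so pressure-gradient force balances both:
(1/ρ)|∂P/∂n| = fV + V²/R  →  V² + fR·V − fR·V_g = 0
With fR = 1.18×10⁻⁴ × 1667×10³ m = 197 m/s:
V = [−fR + √((fR)² + 4 fR V_g)]/2 = [−197 + √(197² + 4×197×10)]/2 = 9.54 m/s
Subgeostrophic (V < V_g = 10 m/s), as expected around a low.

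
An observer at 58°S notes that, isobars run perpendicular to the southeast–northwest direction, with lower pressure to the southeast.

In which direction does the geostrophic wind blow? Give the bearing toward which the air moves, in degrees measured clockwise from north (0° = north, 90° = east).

The pressure-gradient force points toward the southeast (bearing 135°).
Geostrophic balance: in the Southern Hemisphere the Coriolis force deflects motion to the left, so the geostrophic wind blows 90° to the left of the pressure-gradient force (low pressure on the right).
Rotating 135° by 90° counterclockwise gives 045° — the wind blows toward the northeast.

045°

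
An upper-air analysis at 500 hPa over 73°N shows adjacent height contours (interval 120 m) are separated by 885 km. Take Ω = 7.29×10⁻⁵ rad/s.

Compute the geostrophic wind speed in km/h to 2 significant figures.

Coriolis parameter at 73°N:
f = 2Ω sin φ = 2 × 7.29×10⁻⁵ × sin 73° = 1.39×10⁻⁴ s⁻¹
Height gradient: |∂Z/∂n| = 120 m / 885000 m = 1.36×10⁻⁴
On a pressure surface, geostrophic balance gives V_g = (g/f)|∂Z/∂n|:
V_g = 9.81 × 1.36×10⁻⁴ / 1.39×10⁻⁴ = 9.54 m/s
Converting: 9.54 m/s × 3.6 = 34 km/h

34 km/h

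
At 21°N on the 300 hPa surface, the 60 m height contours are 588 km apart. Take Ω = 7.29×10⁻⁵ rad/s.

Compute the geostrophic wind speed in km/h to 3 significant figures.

Coriolis parameter at 21°N:
f = 2Ω sin φ = 2 × 7.29×10⁻⁵ × sin 21° = 5.23×10⁻⁵ s⁻¹
Height gradient: |∂Z/∂n| = 60 m / 588000 m = 1.02×10⁻⁴
On a pressure surface, geostrophic balance gives V_g = (g/f)|∂Z/∂n|:
V_g = 9.81 × 1.02×10⁻⁴ / 5.23×10⁻⁵ = 19.2 m/s
Converting: 19.2 m/s × 3.6 = 69.0 km/h

69.0 km/h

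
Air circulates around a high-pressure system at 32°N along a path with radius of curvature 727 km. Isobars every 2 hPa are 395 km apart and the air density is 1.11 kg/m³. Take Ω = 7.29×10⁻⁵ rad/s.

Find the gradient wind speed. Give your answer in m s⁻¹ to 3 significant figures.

Coriolis parameter at 32°N:
f = 2Ω sin φ = 2 × 7.29×10⁻⁵ × sin 32° = 7.73×10⁻⁵ s⁻¹
Pressure gradient: |∂P/∂n| = 200 Pa / 395000 m = 5.06×10⁻⁴ Pa/m
Geostrophic speed: V_g = |∂P/∂n|/(fρ) = 5.06×10⁻⁴/(7.73×10⁻⁵ × 1.11) = 5.90 m/s
Around a high, pressure-gradient force acts outward with centrifugal, so Coriolis balances both:
fV = (1/ρ)|∂P/∂n| + V²/R  →  V² − fR·V + fR·V_g = 0
With fR = 7.73×10⁻⁵ × 727×10³ m = 56.2 m/s:
V = [fR − √((fR)² − 4 fR V_g)]/2 = [56.2 − √(56.2² − 4×56.2×5.9)]/2 = 6.7 m/s
Supergeostrophic (V > V_g = 5.9 m/s), as expected around a high.

6.70 m s⁻¹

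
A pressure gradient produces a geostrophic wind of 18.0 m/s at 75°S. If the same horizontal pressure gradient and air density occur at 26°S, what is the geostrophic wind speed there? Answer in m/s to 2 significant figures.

With the same pressure gradient and density, V_g ∝ 1/f ∝ 1/sin φ.
V₂ = V₁ · sin φ₁ / sin φ₂ = 18.0 × sin 75° / sin 26°
V₂ = 18.0 × 0.9659/0.4384 = 40 m/s

40 m/s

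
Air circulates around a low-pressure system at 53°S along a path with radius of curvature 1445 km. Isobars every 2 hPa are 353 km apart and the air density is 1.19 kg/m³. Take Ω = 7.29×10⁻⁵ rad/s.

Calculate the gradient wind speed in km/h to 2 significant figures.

14 km/h

Coriolis parameter at 53°S:
f = 2Ω sin φ = 2 × 7.29×10⁻⁵ × sin 53° = 1.16×10⁻⁴ s⁻¹
Pressure gradient: |∂P/∂n| = 200 Pa / 353000 m = 5.67×10⁻⁴ Pa/m
Geostrophic speed: V_g = |∂P/∂n|/(fρ) = 5.67×10⁻⁴/(1.16×10⁻⁴ × 1.19) = 4.09 m/s
Around a low, centrifugal force acts outward with Coriolis, so pressure-gradient force balances both:
(1/ρ)|∂P/∂n| = fV + V²/R  →  V² + fR·V − fR·V_g = 0
With fR = 1.16×10⁻⁴ × 1445×10³ m = 168 m/s:
V = [−fR + √((fR)² + 4 fR V_g)]/2 = [−168 + √(168² + 4×168×4.09)]/2 = 3.99 m/s
Subgeostrophic (V < V_g = 4.09 m/s), as expected around a low.
Converting: 3.99 m/s × 3.6 = 14 km/h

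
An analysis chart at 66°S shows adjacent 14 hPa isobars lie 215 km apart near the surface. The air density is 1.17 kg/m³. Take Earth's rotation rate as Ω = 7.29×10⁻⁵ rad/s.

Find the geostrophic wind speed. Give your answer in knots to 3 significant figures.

81.2 knots

Coriolis parameter at 66°S:
f = 2Ω sin φ = 2 × 7.29×10⁻⁵ × sin 66° = 1.33×10⁻⁴ s⁻¹
Pressure gradient: |∂P/∂n| = 1400 Pa / 215000 m = 6.51×10⁻³ Pa/m
Geostrophic balance (pressure-gradient force = Coriolis force):
V_g = (1/(fρ)) |∂P/∂n| = 6.51×10⁻³ / (1.33×10⁻⁴ × 1.17) = 41.8 m/s
Converting: 41.8 m/s × 1.944 = 81.2 knots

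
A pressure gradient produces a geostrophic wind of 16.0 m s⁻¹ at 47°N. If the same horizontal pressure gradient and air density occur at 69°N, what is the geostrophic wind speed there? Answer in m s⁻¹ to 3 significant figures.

With the same pressure gradient and density, V_g ∝ 1/f ∝ 1/sin φ.
V₂ = V₁ · sin φ₁ / sin φ₂ = 16.0 × sin 47° / sin 69°
V₂ = 16.0 × 0.7314/0.9336 = 12.5 m s⁻¹

12.5 m s⁻¹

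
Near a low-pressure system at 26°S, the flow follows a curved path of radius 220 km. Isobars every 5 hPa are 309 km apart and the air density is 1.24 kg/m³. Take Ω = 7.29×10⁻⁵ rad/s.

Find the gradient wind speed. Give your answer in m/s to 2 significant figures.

11 m/s

Coriolis parameter at 26°S:
f = 2Ω sin φ = 2 × 7.29×10⁻⁵ × sin 26° = 6.39×10⁻⁵ s⁻¹
Pressure gradient: |∂P/∂n| = 500 Pa / 309000 m = 1.62×10⁻³ Pa/m
Geostrophic speed: V_g = |∂P/∂n|/(fρ) = 1.62×10⁻³/(6.39×10⁻⁵ × 1.24) = 20.4 m/s
Around a low, centrifugal force acts outward with Coriolis, so pressure-gradient force balances both:
(1/ρ)|∂P/∂n| = fV + V²/R  →  V² + fR·V − fR·V_g = 0
With fR = 6.39×10⁻⁵ × 220×10³ m = 14.1 m/s:
V = [−fR + √((fR)² + 4 fR V_g)]/2 = [−14.1 + √(14.1² + 4×14.1×20.4)]/2 = 11.3 m/s
Subgeostrophic (V < V_g = 20.4 m/s), as expected around a low.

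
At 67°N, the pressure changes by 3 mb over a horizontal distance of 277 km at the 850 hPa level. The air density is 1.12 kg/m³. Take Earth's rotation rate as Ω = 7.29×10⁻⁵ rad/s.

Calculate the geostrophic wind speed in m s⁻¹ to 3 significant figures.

7.21 m s⁻¹

Coriolis parameter at 67°N:
f = 2Ω sin φ = 2 × 7.29×10⁻⁵ × sin 67° = 1.34×10⁻⁴ s⁻¹
Pressure gradient: |∂P/∂n| = 300 Pa / 277000 m = 1.08×10⁻³ Pa/m
Geostrophic balance (pressure-gradient force = Coriolis force):
V_g = (1/(fρ)) |∂P/∂n| = 1.08×10⁻³ / (1.34×10⁻⁴ × 1.12) = 7.21 m/s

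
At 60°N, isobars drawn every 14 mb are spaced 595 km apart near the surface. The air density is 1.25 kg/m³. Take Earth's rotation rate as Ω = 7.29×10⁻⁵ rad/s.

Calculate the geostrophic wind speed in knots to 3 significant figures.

Coriolis parameter at 60°N:
f = 2Ω sin φ = 2 × 7.29×10⁻⁵ × sin 60° = 1.26×10⁻⁴ s⁻¹
Pressure gradient: |∂P/∂n| = 1400 Pa / 595000 m = 2.35×10⁻³ Pa/m
Geostrophic balance (pressure-gradient force = Coriolis force):
V_g = (1/(fρ)) |∂P/∂n| = 2.35×10⁻³ / (1.26×10⁻⁴ × 1.25) = 14.9 m/s
Converting: 14.9 m/s × 1.944 = 29.0 knots

29.0 knots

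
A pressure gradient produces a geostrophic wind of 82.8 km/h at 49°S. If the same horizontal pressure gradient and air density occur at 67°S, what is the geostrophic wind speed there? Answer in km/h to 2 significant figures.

With the same pressure gradient and density, V_g ∝ 1/f ∝ 1/sin φ.
V₂ = V₁ · sin φ₁ / sin φ₂ = 82.8 × sin 49° / sin 67°
V₂ = 82.8 × 0.7547/0.9205 = 68 km/h

68 km/h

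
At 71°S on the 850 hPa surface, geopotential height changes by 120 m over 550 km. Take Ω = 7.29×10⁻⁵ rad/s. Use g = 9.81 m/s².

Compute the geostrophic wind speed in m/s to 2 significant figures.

16 m/s

Coriolis parameter at 71°S:
f = 2Ω sin φ = 2 × 7.29×10⁻⁵ × sin 71° = 1.38×10⁻⁴ s⁻¹
Height gradient: |∂Z/∂n| = 120 m / 550000 m = 2.18×10⁻⁴
On a pressure surface, geostrophic balance gives V_g = (g/f)|∂Z/∂n|:
V_g = 9.81 × 2.18×10⁻⁴ / 1.38×10⁻⁴ = 15.5 m/s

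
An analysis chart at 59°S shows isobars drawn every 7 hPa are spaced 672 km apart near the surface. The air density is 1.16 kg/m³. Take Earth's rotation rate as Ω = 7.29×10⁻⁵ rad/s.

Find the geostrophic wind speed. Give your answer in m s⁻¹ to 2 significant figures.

7.2 m s⁻¹

Coriolis parameter at 59°S:
f = 2Ω sin φ = 2 × 7.29×10⁻⁵ × sin 59° = 1.25×10⁻⁴ s⁻¹
Pressure gradient: |∂P/∂n| = 700 Pa / 672000 m = 1.04×10⁻³ Pa/m
Geostrophic balance (pressure-gradient force = Coriolis force):
V_g = (1/(fρ)) |∂P/∂n| = 1.04×10⁻³ / (1.25×10⁻⁴ × 1.16) = 7.19 m/s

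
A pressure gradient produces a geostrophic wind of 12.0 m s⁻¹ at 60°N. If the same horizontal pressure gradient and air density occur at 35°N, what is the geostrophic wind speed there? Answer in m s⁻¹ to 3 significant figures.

With the same pressure gradient and density, V_g ∝ 1/f ∝ 1/sin φ.
V₂ = V₁ · sin φ₁ / sin φ₂ = 12.0 × sin 60° / sin 35°
V₂ = 12.0 × 0.8660/0.5736 = 18.1 m s⁻¹

18.1 m s⁻¹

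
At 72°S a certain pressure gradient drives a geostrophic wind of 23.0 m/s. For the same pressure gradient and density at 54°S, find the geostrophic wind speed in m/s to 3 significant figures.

27.0 m/s

With the same pressure gradient and density, V_g ∝ 1/f ∝ 1/sin φ.
V₂ = V₁ · sin φ₁ / sin φ₂ = 23.0 × sin 72° / sin 54°
V₂ = 23.0 × 0.9511/0.8090 = 27.0 m/s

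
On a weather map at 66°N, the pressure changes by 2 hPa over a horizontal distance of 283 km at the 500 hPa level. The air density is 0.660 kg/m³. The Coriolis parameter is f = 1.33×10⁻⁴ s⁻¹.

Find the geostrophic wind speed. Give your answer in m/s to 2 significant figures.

Pressure gradient: |∂P/∂n| = 200 Pa / 283000 m = 7.07×10⁻⁴ Pa/m
Geostrophic balance (pressure-gradient force = Coriolis force):
V_g = (1/(fρ)) |∂P/∂n| = 7.07×10⁻⁴ / (1.33×10⁻⁴ × 0.660) = 8.05 m/s

8.1 m/s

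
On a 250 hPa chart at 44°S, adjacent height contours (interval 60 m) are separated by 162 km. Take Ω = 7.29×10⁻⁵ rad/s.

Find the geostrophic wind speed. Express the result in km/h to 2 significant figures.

130 km/h

Coriolis parameter at 44°S:
f = 2Ω sin φ = 2 × 7.29×10⁻⁵ × sin 44° = 1.01×10⁻⁴ s⁻¹
Height gradient: |∂Z/∂n| = 60 m / 162000 m = 3.70×10⁻⁴
On a pressure surface, geostrophic balance gives V_g = (g/f)|∂Z/∂n|:
V_g = 9.81 × 3.70×10⁻⁴ / 1.01×10⁻⁴ = 35.9 m/s
Converting: 35.9 m/s × 3.6 = 130 km/h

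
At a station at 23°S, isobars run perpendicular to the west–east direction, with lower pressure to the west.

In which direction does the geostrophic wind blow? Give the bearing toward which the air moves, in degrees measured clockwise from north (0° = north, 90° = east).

The pressure-gradient force points toward the west (bearing 270°).
Geostrophic balance: in the Southern Hemisphere the Coriolis force deflects motion to the left, so the geostrophic wind blows 90° to the left of the pressure-gradient force (low pressure on the right).
Rotating 270° by 90° counterclockwise gives 180° — the wind blows toward the south.

180°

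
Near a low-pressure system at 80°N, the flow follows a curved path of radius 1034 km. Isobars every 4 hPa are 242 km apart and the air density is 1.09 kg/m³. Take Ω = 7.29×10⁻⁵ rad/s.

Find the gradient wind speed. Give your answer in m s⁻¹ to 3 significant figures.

Coriolis parameter at 80°N:
f = 2Ω sin φ = 2 × 7.29×10⁻⁵ × sin 80° = 1.44×10⁻⁴ s⁻¹
Pressure gradient: |∂P/∂n| = 400 Pa / 242000 m = 1.65×10⁻³ Pa/m
Geostrophic speed: V_g = |∂P/∂n|/(fρ) = 1.65×10⁻³/(1.44×10⁻⁴ × 1.09) = 10.6 m/s
Around a low, centrifugal force acts outward with Coriolis, so pressure-gradient force balances both:
(1/ρ)|∂P/∂n| = fV + V²/R  →  V² + fR·V − fR·V_g = 0
With fR = 1.44×10⁻⁴ × 1034×10³ m = 148 m/s:
V = [−fR + √((fR)² + 4 fR V_g)]/2 = [−148 + √(148² + 4×148×10.6)]/2 = 9.9 m/s
Subgeostrophic (V < V_g = 10.6 m/s), as expected around a low.

9.90 m s⁻¹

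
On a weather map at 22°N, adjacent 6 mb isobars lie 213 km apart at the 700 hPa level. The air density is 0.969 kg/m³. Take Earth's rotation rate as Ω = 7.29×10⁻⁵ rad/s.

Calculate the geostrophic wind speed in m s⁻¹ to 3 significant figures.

53.2 m s⁻¹

Coriolis parameter at 22°N:
f = 2Ω sin φ = 2 × 7.29×10⁻⁵ × sin 22° = 5.46×10⁻⁵ s⁻¹
Pressure gradient: |∂P/∂n| = 600 Pa / 213000 m = 2.82×10⁻³ Pa/m
Geostrophic balance (pressure-gradient force = Coriolis force):
V_g = (1/(fρ)) |∂P/∂n| = 2.82×10⁻³ / (5.46×10⁻⁵ × 0.969) = 53.2 m/s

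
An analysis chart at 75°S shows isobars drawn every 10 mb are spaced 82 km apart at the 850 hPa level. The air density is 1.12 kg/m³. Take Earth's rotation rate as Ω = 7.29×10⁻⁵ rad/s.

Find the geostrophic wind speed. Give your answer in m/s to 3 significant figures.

77.3 m/s

Coriolis parameter at 75°S:
f = 2Ω sin φ = 2 × 7.29×10⁻⁵ × sin 75° = 1.41×10⁻⁴ s⁻¹
Pressure gradient: |∂P/∂n| = 1000 Pa / 82000 m = 1.22×10⁻² Pa/m
Geostrophic balance (pressure-gradient force = Coriolis force):
V_g = (1/(fρ)) |∂P/∂n| = 1.22×10⁻² / (1.41×10⁻⁴ × 1.12) = 77.3 m/s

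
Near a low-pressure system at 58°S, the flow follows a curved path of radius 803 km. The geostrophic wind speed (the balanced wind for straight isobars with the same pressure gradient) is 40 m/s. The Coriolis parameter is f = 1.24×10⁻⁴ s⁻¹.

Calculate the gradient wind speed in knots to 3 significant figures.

59.5 knots

Around a low, centrifugal force acts outward with Coriolis, so pressure-gradient force balances both:
(1/ρ)|∂P/∂n| = fV + V²/R  →  V² + fR·V − fR·V_g = 0
With fR = 1.24×10⁻⁴ × 803×10³ m = 99.6 m/s:
V = [−fR + √((fR)² + 4 fR V_g)]/2 = [−99.6 + √(99.6² + 4×99.6×40)]/2 = 30.6 m/s
Subgeostrophic (V < V_g = 40 m/s), as expected around a low.
Converting: 30.6 m/s × 1.944 = 59.5 knots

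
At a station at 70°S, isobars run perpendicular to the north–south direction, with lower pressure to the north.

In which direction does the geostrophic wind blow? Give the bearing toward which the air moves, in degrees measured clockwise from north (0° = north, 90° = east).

270°

The pressure-gradient force points toward the north (bearing 000°).
Geostrophic balance: in the Southern Hemisphere the Coriolis force deflects motion to the left, so the geostrophic wind blows 90° to the left of the pressure-gradient force (low pressure on the right).
Rotating 000° by 90° counterclockwise gives 270° — the wind blows toward the west.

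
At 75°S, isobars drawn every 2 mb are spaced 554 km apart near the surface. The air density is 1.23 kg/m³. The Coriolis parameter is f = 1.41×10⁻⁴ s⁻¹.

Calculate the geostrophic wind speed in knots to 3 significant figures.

Pressure gradient: |∂P/∂n| = 200 Pa / 554000 m = 3.61×10⁻⁴ Pa/m
Geostrophic balance (pressure-gradient force = Coriolis force):
V_g = (1/(fρ)) |∂P/∂n| = 3.61×10⁻⁴ / (1.41×10⁻⁴ × 1.23) = 2.08 m/s
Converting: 2.08 m/s × 1.944 = 4.05 knots

4.05 knots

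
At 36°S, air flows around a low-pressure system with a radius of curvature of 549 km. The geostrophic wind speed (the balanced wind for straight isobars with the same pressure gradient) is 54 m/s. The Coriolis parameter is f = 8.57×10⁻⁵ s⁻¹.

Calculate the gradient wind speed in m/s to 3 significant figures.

32.1 m/s

Around a low, centrifugal force acts outward with Coriolis, so pressure-gradient force balances both:
(1/ρ)|∂P/∂n| = fV + V²/R  →  V² + fR·V − fR·V_g = 0
With fR = 8.57×10⁻⁵ × 549×10³ m = 47.0 m/s:
V = [−fR + √((fR)² + 4 fR V_g)]/2 = [−47.0 + √(47.0² + 4×47.0×54)]/2 = 32.1 m/s
Subgeostrophic (V < V_g = 54 m/s), as expected around a low.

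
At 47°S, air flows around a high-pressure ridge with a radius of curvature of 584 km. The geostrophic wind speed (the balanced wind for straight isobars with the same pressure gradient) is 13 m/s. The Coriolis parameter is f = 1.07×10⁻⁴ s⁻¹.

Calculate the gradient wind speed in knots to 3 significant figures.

Around a high, pressure-gradient force acts outward with centrifugal, so Coriolis balances both:
fV = (1/ρ)|∂P/∂n| + V²/R  →  V² − fR·V + fR·V_g = 0
With fR = 1.07×10⁻⁴ × 584×10³ m = 62.5 m/s:
V = [fR − √((fR)² − 4 fR V_g)]/2 = [62.5 − √(62.5² − 4×62.5×13)]/2 = 18.4 m/s
Supergeostrophic (V > V_g = 13 m/s), as expected around a high.
Converting: 18.4 m/s × 1.944 = 35.9 knots

35.9 knots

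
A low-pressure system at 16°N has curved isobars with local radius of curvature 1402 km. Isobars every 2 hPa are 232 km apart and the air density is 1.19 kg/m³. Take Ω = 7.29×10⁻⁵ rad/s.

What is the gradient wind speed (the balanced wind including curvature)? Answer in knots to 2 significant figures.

28 knots

Coriolis parameter at 16°N:
f = 2Ω sin φ = 2 × 7.29×10⁻⁵ × sin 16° = 4.02×10⁻⁵ s⁻¹
Pressure gradient: |∂P/∂n| = 200 Pa / 232000 m = 8.62×10⁻⁴ Pa/m
Geostrophic speed: V_g = |∂P/∂n|/(fρ) = 8.62×10⁻⁴/(4.02×10⁻⁵ × 1.19) = 18.0 m/s
Around a low, centrifugal force acts outward with Coriolis, so pressure-gradient force balances both:
(1/ρ)|∂P/∂n| = fV + V²/R  →  V² + fR·V − fR·V_g = 0
With fR = 4.02×10⁻⁵ × 1402×10³ m = 56.3 m/s:
V = [−fR + √((fR)² + 4 fR V_g)]/2 = [−56.3 + √(56.3² + 4×56.3×18)]/2 = 14.4 m/s
Subgeostrophic (V < V_g = 18 m/s), as expected around a low.
Converting: 14.4 m/s × 1.944 = 28 knots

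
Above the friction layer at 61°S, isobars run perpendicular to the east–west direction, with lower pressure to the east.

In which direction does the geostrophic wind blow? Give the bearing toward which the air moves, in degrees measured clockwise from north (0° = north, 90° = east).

The pressure-gradient force points toward the east (bearing 090°).
Geostrophic balance: in the Southern Hemisphere the Coriolis force deflects motion to the left, so the geostrophic wind blows 90° to the left of the pressure-gradient force (low pressure on the right).
Rotating 090° by 90° counterclockwise gives 000° — the wind blows toward the north.

000°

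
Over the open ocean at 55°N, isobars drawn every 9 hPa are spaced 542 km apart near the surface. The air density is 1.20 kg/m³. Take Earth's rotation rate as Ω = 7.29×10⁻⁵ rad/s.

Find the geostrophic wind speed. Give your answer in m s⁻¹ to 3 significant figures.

11.6 m s⁻¹

Coriolis parameter at 55°N:
f = 2Ω sin φ = 2 × 7.29×10⁻⁵ × sin 55° = 1.19×10⁻⁴ s⁻¹
Pressure gradient: |∂P/∂n| = 900 Pa / 542000 m = 1.66×10⁻³ Pa/m
Geostrophic balance (pressure-gradient force = Coriolis force):
V_g = (1/(fρ)) |∂P/∂n| = 1.66×10⁻³ / (1.19×10⁻⁴ × 1.20) = 11.6 m/s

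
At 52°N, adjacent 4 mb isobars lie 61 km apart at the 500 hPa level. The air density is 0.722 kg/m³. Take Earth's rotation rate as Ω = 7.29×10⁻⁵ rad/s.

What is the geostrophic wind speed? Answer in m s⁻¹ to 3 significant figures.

79.1 m s⁻¹

Coriolis parameter at 52°N:
f = 2Ω sin φ = 2 × 7.29×10⁻⁵ × sin 52° = 1.15×10⁻⁴ s⁻¹
Pressure gradient: |∂P/∂n| = 400 Pa / 61000 m = 6.56×10⁻³ Pa/m
Geostrophic balance (pressure-gradient force = Coriolis force):
V_g = (1/(fρ)) |∂P/∂n| = 6.56×10⁻³ / (1.15×10⁻⁴ × 0.722) = 79.1 m/s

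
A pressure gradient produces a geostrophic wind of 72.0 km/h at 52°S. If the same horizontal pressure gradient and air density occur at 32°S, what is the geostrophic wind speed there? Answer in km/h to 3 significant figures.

107 km/h

With the same pressure gradient and density, V_g ∝ 1/f ∝ 1/sin φ.
V₂ = V₁ · sin φ₁ / sin φ₂ = 72.0 × sin 52° / sin 32°
V₂ = 72.0 × 0.7880/0.5299 = 107 km/h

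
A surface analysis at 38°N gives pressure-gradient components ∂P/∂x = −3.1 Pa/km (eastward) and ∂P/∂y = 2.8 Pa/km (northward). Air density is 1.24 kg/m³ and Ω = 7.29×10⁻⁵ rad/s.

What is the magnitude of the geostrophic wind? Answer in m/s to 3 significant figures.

Coriolis parameter at 38°N:
f = 2Ω sin φ = 2 × 7.29×10⁻⁵ × sin 38° = 8.98×10⁻⁵ s⁻¹
Component geostrophic relations (x east, y north):
u_g = −(1/(fρ)) ∂P/∂y,  v_g = (1/(fρ)) ∂P/∂x
u_g = −(2.8×10⁻³)/(8.98×10⁻⁵ × 1.24) = −25.2 m/s;  v_g = (−3.1×10⁻³)/(8.98×10⁻⁵ × 1.24) = −27.9 m/s
|V_g| = √(u_g² + v_g²) = 37.5 m/s

37.5 m/s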